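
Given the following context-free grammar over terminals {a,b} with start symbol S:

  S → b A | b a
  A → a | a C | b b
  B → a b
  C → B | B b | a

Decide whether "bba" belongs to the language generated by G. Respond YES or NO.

CNF form of G:
  S -> T1 A | T1 T0
  A -> T0 C | T1 T1 | a
  B -> T0 T1
  C -> B T1 | T0 T1 | a
  T0 -> a
  T1 -> b

CYK fill:
  [0..0]={T1}  "b"  orig:{}
  [1..1]={T1}  "b"  orig:{}
  [2..2]={A,C,T0}  "a"  orig:{A,C}
  [0..1]={A}  "bb"
  [1..2]={S}  "ba"
  [0..2]=∅  "bba"

S ∉ T[0,2] ⇒ NO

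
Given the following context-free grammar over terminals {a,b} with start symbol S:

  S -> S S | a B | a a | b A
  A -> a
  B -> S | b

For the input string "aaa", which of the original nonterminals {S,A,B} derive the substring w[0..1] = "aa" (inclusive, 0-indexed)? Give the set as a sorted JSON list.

Convert to CNF:
  S -> S S | T0 B | T0 T0 | T1 A
  A -> a
  B -> S S | T0 B | T0 T0 | T1 A | b
  T0 -> a
  T1 -> b

CYK fill (cells [i..j] with 0 ≤ i ≤ j ≤ 1 only):
  [0..0]={A,T0}  "a"  orig:{A}
  [1..1]={A,T0}  "a"  orig:{A}
  [0..1]={B,S}  "aa"

Original NTs in T[0,1] deriving "aa": ["B", "S"]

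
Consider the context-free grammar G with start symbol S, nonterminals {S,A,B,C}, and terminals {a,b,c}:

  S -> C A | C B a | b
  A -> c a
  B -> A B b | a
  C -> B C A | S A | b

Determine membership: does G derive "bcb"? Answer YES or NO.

CNF form of G:
  S -> C A | C X5 | b
  A -> T0 T1
  B -> A X3 | a
  C -> B X4 | S A | b
  T0 -> c
  T1 -> a
  T2 -> b
  X3 -> B T2
  X4 -> C A
  X5 -> B T1

CYK fill:
  T[0,0] 'b' = {C,S,T2}  orig:{C,S}
  T[1,1] 'c' = {T0}  orig:{}
  T[2,2] 'b' = {C,S,T2}  orig:{C,S}
  T[0,1] 'bc' = ∅
  T[1,2] 'cb' = ∅
  T[0,2] 'bcb' = ∅

S ∉ T[0,2] ⇒ NO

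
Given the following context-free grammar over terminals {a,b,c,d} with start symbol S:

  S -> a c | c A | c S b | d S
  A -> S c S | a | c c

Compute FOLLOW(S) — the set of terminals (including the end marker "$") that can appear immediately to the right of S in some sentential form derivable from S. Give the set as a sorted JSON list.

FIRST sets, iterate to fixpoint:
iter 1:
  A via A→a: +{a}
  A via A→c c: +{c}
  S via S→a c: +{a}
  S via S→c A: +{c}
  S via S→d S: +{d}
  S: {a,c,d}  A: {a,c}
iter 2:
  A via A→S c S: +{d}
  S: {a,c,d}  A: {a,c,d}
iter 3: (no change)
  S: {a,c,d}  A: {a,c,d}

FOLLOW iteration:
initialize: $ ∈ FOLLOW(S)
[1]
  A→S c S: FOLLOW(S) ⊇ FIRST(c) = {c}; new: +{c}
  S→c A: FOLLOW(A) ⊇ FOLLOW(S) ⊇ {$,c}; new: +{$,c}
  S→c S b: FOLLOW(S) ⊇ FIRST(b) = {b}; new: +{b}
  S: {$,b,c}  A: {$,c}
[2]
  S→c A: FOLLOW(A) ⊇ FOLLOW(S) ⊇ {$,b,c}; new: +{b}
  S: {$,b,c}  A: {$,b,c}
[3] (stable)
  S: {$,b,c}  A: {$,b,c}

FOLLOW(S) = ["$", "b", "c"]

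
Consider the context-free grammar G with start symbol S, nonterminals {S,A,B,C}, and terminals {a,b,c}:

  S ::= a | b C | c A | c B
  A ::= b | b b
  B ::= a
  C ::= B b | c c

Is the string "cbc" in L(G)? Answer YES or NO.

Convert to CNF:
  S -> T0 C | T1 A | T1 B | a
  A -> T0 T0 | b
  B -> a
  C -> B T0 | T1 T1
  T0 -> b
  T1 -> c

CYK table (by increasing span):
  T[0,0] 'c' = {T1}  orig:{}
  T[1,1] 'b' = {A,T0}  orig:{A}
  T[2,2] 'c' = {T1}  orig:{}
  T[0,1] 'cb' = {S}
  T[1,2] 'bc' = ∅
  T[0,2] 'cbc' = ∅

S ∉ T[0,2] ⇒ NO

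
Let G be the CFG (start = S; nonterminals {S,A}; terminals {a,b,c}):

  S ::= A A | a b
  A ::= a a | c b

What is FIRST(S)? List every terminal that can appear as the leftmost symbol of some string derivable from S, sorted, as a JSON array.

FIRST iteration:
iter 1:
  A via A→a a: +{a}
  A via A→c b: +{c}
  S via S→A A: +{a,c}
  S: {a,c}  A: {a,c}
iter 2: (stable)
  S: {a,c}  A: {a,c}

FIRST(S) = ["a", "c"]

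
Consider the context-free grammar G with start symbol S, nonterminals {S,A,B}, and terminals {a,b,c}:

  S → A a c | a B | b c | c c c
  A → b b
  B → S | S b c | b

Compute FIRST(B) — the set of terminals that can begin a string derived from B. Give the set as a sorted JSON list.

FIRST sets, iterate to fixpoint:
[1]
  A via A→b b: +{b}
  B via B→b: +{b}
  S via S→A a c: +{b}
  S via S→a B: +{a}
  S via S→c c c: +{c}
  FIRST[S]={a,b,c}  FIRST[A]={b}  FIRST[B]={b}
[2]
  B via B→S: +{a,c}
  FIRST[S]={a,b,c}  FIRST[A]={b}  FIRST[B]={a,b,c}
[3] (stable)
  FIRST[S]={a,b,c}  FIRST[A]={b}  FIRST[B]={a,b,c}

FIRST(B) = ["a", "b", "c"]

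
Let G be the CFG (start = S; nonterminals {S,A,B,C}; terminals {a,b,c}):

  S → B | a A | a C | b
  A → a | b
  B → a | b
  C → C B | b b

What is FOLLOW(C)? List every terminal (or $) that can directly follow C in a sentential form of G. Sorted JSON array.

FIRST sets, iterate to fixpoint:
iter 1:
  A via A→a: +{a}
  A via A→b: +{b}
  B via B→a: +{a}
  B via B→b: +{b}
  C via C→b b: +{b}
  S via S→B: +{a,b}
  FIRST(S)={a,b}  FIRST(A)={a,b}  FIRST(B)={a,b}  FIRST(C)={b}
iter 2: (stable)
  FIRST(S)={a,b}  FIRST(A)={a,b}  FIRST(B)={a,b}  FIRST(C)={b}

FOLLOW sets:
FOLLOW(S) := {$}
pass 1:
  C→C B: FOLLOW(C) ⊇ FIRST(B) = {a,b}; new: +{a,b}
  C→C B: FOLLOW(B) ⊇ FOLLOW(C) ⊇ {a,b}; new: +{a,b}
  S→B: FOLLOW(B) ⊇ FOLLOW(S) ⊇ {$}; new: +{$}
  S→a A: FOLLOW(A) ⊇ FOLLOW(S) ⊇ {$}; new: +{$}
  S→a C: FOLLOW(C) ⊇ FOLLOW(S) ⊇ {$}; new: +{$}
  FOLLOW[S]={$}  FOLLOW[A]={$}  FOLLOW[B]={$,a,b}  FOLLOW[C]={$,a,b}
pass 2: — fixpoint
  FOLLOW[S]={$}  FOLLOW[A]={$}  FOLLOW[B]={$,a,b}  FOLLOW[C]={$,a,b}

FOLLOW(C) = ["$", "a", "b"]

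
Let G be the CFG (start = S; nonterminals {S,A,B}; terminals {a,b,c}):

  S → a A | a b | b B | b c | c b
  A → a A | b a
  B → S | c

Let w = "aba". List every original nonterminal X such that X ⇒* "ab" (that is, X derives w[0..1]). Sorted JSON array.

Convert to CNF:
  S -> T0 A | T0 T1 | T1 B | T1 T2 | T2 T1
  A -> T0 A | T1 T0
  B -> T0 A | T0 T1 | T1 B | T1 T2 | T2 T1 | c
  T0 -> a
  T1 -> b
  T2 -> c

Fill CYK table bottom-up, restricted to cells inside w[0..1]:
  [0..0]={T0}  "a"  orig:{}
  [1..1]={T1}  "b"  orig:{}
  [0..1]={B,S}  "ab"

Original NTs in T[0,1] deriving "ab": ["B", "S"]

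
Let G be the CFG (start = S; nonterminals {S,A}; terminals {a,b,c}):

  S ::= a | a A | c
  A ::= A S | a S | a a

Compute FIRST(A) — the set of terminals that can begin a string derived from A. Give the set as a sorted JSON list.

Compute FIRST by fixpoint:
iter 1:
  A via A→a S: +{a}
  S via S→a: +{a}
  S via S→c: +{c}
  FIRST[S]={a,c}  FIRST[A]={a}
iter 2: (stable)
  FIRST[S]={a,c}  FIRST[A]={a}

FIRST(A) = ["a"]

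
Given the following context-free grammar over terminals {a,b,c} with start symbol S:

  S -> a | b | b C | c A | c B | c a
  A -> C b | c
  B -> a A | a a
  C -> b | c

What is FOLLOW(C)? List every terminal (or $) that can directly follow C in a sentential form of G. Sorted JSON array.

FIRST sets, iterate to fixpoint:
pass 1:
  A via A→c: +{c}
  B via B→a A: +{a}
  C via C→b: +{b}
  C via C→c: +{c}
  S via S→a: +{a}
  S via S→b: +{b}
  S via S→c A: +{c}
  S: {a,b,c}  A: {c}  B: {a}  C: {b,c}
pass 2:
  A via A→C b: +{b}
  S: {a,b,c}  A: {b,c}  B: {a}  C: {b,c}
pass 3: — fixpoint
  S: {a,b,c}  A: {b,c}  B: {a}  C: {b,c}

FOLLOW sets:
FOLLOW(S) := {$}
round 1:
  A→C b: FOLLOW(C) ⊇ FIRST(b) = {b}; new: +{b}
  S→b C: FOLLOW(C) ⊇ FOLLOW(S) ⊇ {$}; new: +{$}
  S→c A: FOLLOW(A) ⊇ FOLLOW(S) ⊇ {$}; new: +{$}
  S→c B: FOLLOW(B) ⊇ FOLLOW(S) ⊇ {$}; new: +{$}
  FOLLOW[S]={$}  FOLLOW[A]={$}  FOLLOW[B]={$}  FOLLOW[C]={$,b}
round 2: (no change)
  FOLLOW[S]={$}  FOLLOW[A]={$}  FOLLOW[B]={$}  FOLLOW[C]={$,b}

FOLLOW(C) = ["$", "b"]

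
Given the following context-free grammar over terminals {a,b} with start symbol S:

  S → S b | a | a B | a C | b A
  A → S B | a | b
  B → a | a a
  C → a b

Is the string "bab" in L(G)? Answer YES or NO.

CNF form of G:
  S -> S T1 | T0 B | T0 C | T1 A | a
  A -> S B | a | b
  B -> T0 T0 | a
  C -> T0 T1
  T0 -> a
  T1 -> b

CYK table (by increasing span):
  T[0,0] 'b' = {A,T1}  orig:{A}
  T[1,1] 'a' = {A,B,S,T0}  orig:{A,B,S}
  T[2,2] 'b' = {A,T1}  orig:{A}
  T[0,1] 'ba' = {S}
  T[1,2] 'ab' = {C,S}
  T[0,2] 'bab' = {S}

S ∈ T[0,2] ⇒ YES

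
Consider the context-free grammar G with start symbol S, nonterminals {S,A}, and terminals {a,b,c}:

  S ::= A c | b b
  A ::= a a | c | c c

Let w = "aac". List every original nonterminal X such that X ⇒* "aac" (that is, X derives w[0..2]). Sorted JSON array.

Convert to CNF:
  S -> A T1 | T2 T2
  A -> T0 T0 | T1 T1 | c
  T0 -> a
  T1 -> c
  T2 -> b

CYK table (by increasing span) — only the sub-triangle for w[0..2]:
  T[0,0] 'a' = {T0}  orig:{}
  T[1,1] 'a' = {T0}  orig:{}
  T[2,2] 'c' = {A,T1}  orig:{A}
  T[0,1] 'aa' = {A}
  T[1,2] 'ac' = ∅
  T[0,2] 'aac' = {S}

Original NTs in T[0,2] deriving "aac": ["S"]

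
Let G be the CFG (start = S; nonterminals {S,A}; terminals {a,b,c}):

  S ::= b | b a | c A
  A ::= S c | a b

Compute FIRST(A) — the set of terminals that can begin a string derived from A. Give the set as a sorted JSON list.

Compute FIRST by fixpoint:
iter 1:
  A via A→a b: +{a}
  S via S→b: +{b}
  S via S→c A: +{c}
  FIRST[S]={b,c}  FIRST[A]={a}
iter 2:
  A via A→S c: +{b,c}
  FIRST[S]={b,c}  FIRST[A]={a,b,c}
iter 3: — fixpoint
  FIRST[S]={b,c}  FIRST[A]={a,b,c}

FIRST(A) = ["a", "b", "c"]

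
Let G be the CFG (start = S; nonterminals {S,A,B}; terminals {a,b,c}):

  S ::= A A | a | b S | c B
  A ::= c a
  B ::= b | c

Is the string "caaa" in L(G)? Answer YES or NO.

Convert to CNF:
  S -> A A | T0 B | T2 S | a
  A -> T0 T1
  B -> b | c
  T0 -> c
  T1 -> a
  T2 -> b

CYK table (by increasing span):
  cell(0,0) c: {B,T0}  orig:{B}
  cell(1,1) a: {S,T1}  orig:{S}
  cell(2,2) a: {S,T1}  orig:{S}
  cell(3,3) a: {S,T1}  orig:{S}
  cell(0,1) ca: {A}
  cell(1,2) aa: ∅
  cell(2,3) aa: ∅
  cell(0,2) caa: ∅
  cell(1,3) aaa: ∅
  cell(0,3) caaa: ∅

S ∉ T[0,3] ⇒ NO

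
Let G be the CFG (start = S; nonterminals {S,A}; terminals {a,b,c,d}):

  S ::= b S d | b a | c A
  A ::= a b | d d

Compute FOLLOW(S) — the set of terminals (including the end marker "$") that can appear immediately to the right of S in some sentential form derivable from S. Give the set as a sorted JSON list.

Compute FIRST by fixpoint:
[1]
  A via A→a b: +{a}
  A via A→d d: +{d}
  S via S→b S d: +{b}
  S via S→c A: +{c}
  S: {b,c}  A: {a,d}
[2] (no change)
  S: {b,c}  A: {a,d}

Compute FOLLOW by fixpoint:
initialize: $ ∈ FOLLOW(S)
round 1:
  S→b S d: FOLLOW(S) ⊇ FIRST(d) = {d}; new: +{d}
  S→c A: FOLLOW(A) ⊇ FOLLOW(S) ⊇ {$,d}; new: +{$,d}
  S: {$,d}  A: {$,d}
round 2: done
  S: {$,d}  A: {$,d}

FOLLOW(S) = ["$", "d"]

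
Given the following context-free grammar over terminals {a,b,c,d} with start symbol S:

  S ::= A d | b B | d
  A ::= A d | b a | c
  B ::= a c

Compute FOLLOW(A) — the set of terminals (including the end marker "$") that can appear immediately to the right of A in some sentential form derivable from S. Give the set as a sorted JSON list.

FIRST sets, iterate to fixpoint:
round 1:
  A via A→b a: +{b}
  A via A→c: +{c}
  B via B→a c: +{a}
  S via S→A d: +{b,c}
  S via S→d: +{d}
  FIRST[S]={b,c,d}  FIRST[A]={b,c}  FIRST[B]={a}
round 2: done
  FIRST[S]={b,c,d}  FIRST[A]={b,c}  FIRST[B]={a}

FOLLOW iteration:
initialize: $ ∈ FOLLOW(S)
iter 1:
  A→A d: FOLLOW(A) ⊇ FIRST(d) = {d}; new: +{d}
  S→b B: FOLLOW(B) ⊇ FOLLOW(S) ⊇ {$}; new: +{$}
  S: {$}  A: {d}  B: {$}
iter 2: (no change)
  S: {$}  A: {d}  B: {$}

FOLLOW(A) = ["d"]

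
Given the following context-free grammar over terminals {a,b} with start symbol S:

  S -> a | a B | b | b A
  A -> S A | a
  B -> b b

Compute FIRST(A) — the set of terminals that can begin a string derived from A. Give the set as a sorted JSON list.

Compute FIRST by fixpoint:
[1]
  A via A→a: +{a}
  B via B→b b: +{b}
  S via S→a: +{a}
  S via S→b: +{b}
  S: {a,b}  A: {a}  B: {b}
[2]
  A via A→S A: +{b}
  S: {a,b}  A: {a,b}  B: {b}
[3] — fixpoint
  S: {a,b}  A: {a,b}  B: {b}

FIRST(A) = ["a", "b"]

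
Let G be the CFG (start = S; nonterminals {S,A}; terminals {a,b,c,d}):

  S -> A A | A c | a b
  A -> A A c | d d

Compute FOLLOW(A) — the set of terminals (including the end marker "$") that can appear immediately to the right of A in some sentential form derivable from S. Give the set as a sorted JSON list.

Compute FIRST by fixpoint:
round 1:
  A via A→d d: +{d}
  S via S→A A: +{d}
  S via S→a b: +{a}
  FIRST(S)={a,d}  FIRST(A)={d}
round 2: — fixpoint
  FIRST(S)={a,d}  FIRST(A)={d}

Compute FOLLOW by fixpoint:
initialize: $ ∈ FOLLOW(S)
iter 1:
  A→A A c: FOLLOW(A) ⊇ FIRST(A) = {d}; new: +{d}
  A→A A c: FOLLOW(A) ⊇ FIRST(c) = {c}; new: +{c}
  S→A A: FOLLOW(A) ⊇ FOLLOW(S) ⊇ {$}; new: +{$}
  FOLLOW(S)={$}  FOLLOW(A)={$,c,d}
iter 2: (no change)
  FOLLOW(S)={$}  FOLLOW(A)={$,c,d}

FOLLOW(A) = ["$", "c", "d"]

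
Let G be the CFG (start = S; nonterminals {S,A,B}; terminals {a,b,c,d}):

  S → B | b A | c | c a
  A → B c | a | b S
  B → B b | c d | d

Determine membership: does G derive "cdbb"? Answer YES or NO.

Convert to CNF:
  S -> B T1 | T0 T2 | T0 T3 | T1 A | c | d
  A -> B T0 | T1 S | a
  B -> B T1 | T0 T2 | d
  T0 -> c
  T1 -> b
  T2 -> d
  T3 -> a

CYK table (by increasing span):
  T[0,0] 'c' = {S,T0}  orig:{S}
  T[1,1] 'd' = {B,S,T2}  orig:{B,S}
  T[2,2] 'b' = {T1}  orig:{}
  T[3,3] 'b' = {T1}  orig:{}
  T[0,1] 'cd' = {B,S}
  T[1,2] 'db' = {B,S}
  T[2,3] 'bb' = ∅
  T[0,2] 'cdb' = {B,S}
  T[1,3] 'dbb' = {B,S}
  T[0,3] 'cdbb' = {B,S}

S ∈ T[0,3] ⇒ YES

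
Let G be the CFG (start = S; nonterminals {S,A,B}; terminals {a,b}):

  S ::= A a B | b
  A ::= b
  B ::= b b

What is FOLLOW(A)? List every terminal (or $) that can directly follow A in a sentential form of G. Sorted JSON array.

FIRST sets, iterate to fixpoint:
pass 1:
  A via A→b: +{b}
  B via B→b b: +{b}
  S via S→A a B: +{b}
  S: {b}  A: {b}  B: {b}
pass 2: — fixpoint
  S: {b}  A: {b}  B: {b}

FOLLOW sets:
FOLLOW(S) := {$}
[1]
  S→A a B: FOLLOW(A) ⊇ FIRST(a) = {a}; new: +{a}
  S→A a B: FOLLOW(B) ⊇ FOLLOW(S) ⊇ {$}; new: +{$}
  FOLLOW[S]={$}  FOLLOW[A]={a}  FOLLOW[B]={$}
[2] done
  FOLLOW[S]={$}  FOLLOW[A]={a}  FOLLOW[B]={$}

FOLLOW(A) = ["a"]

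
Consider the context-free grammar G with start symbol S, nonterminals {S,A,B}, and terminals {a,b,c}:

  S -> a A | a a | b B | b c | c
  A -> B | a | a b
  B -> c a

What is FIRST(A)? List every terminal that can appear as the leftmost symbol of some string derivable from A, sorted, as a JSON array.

FIRST iteration:
round 1:
  A via A→a: +{a}
  B via B→c a: +{c}
  S via S→a A: +{a}
  S via S→b B: +{b}
  S via S→c: +{c}
  FIRST[S]={a,b,c}  FIRST[A]={a}  FIRST[B]={c}
round 2:
  A via A→B: +{c}
  FIRST[S]={a,b,c}  FIRST[A]={a,c}  FIRST[B]={c}
round 3: (stable)
  FIRST[S]={a,b,c}  FIRST[A]={a,c}  FIRST[B]={c}

FIRST(A) = ["a", "c"]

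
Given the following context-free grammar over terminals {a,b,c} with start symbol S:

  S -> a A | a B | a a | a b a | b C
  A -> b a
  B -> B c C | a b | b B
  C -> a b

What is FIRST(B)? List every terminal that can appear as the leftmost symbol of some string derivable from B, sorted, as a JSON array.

Compute FIRST by fixpoint:
pass 1:
  A via A→b a: +{b}
  B via B→a b: +{a}
  B via B→b B: +{b}
  C via C→a b: +{a}
  S via S→a A: +{a}
  S via S→b C: +{b}
  S: {a,b}  A: {b}  B: {a,b}  C: {a}
pass 2: — fixpoint
  S: {a,b}  A: {b}  B: {a,b}  C: {a}

FIRST(B) = ["a", "b"]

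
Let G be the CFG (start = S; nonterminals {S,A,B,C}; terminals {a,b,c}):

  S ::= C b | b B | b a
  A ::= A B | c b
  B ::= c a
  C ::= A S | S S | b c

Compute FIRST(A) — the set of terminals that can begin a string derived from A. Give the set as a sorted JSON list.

FIRST sets, iterate to fixpoint:
round 1:
  A via A→c b: +{c}
  B via B→c a: +{c}
  C via C→A S: +{c}
  C via C→b c: +{b}
  S via S→C b: +{b,c}
  FIRST(S)={b,c}  FIRST(A)={c}  FIRST(B)={c}  FIRST(C)={b,c}
round 2: done
  FIRST(S)={b,c}  FIRST(A)={c}  FIRST(B)={c}  FIRST(C)={b,c}

FIRST(A) = ["c"]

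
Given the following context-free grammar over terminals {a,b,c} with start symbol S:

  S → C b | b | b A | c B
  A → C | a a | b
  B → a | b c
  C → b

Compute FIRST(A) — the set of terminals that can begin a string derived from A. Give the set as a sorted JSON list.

FIRST sets, iterate to fixpoint:
round 1:
  A via A→a a: +{a}
  A via A→b: +{b}
  B via B→a: +{a}
  B via B→b c: +{b}
  C via C→b: +{b}
  S via S→C b: +{b}
  S via S→c B: +{c}
  FIRST[S]={b,c}  FIRST[A]={a,b}  FIRST[B]={a,b}  FIRST[C]={b}
round 2: (no change)
  FIRST[S]={b,c}  FIRST[A]={a,b}  FIRST[B]={a,b}  FIRST[C]={b}

FIRST(A) = ["a", "b"]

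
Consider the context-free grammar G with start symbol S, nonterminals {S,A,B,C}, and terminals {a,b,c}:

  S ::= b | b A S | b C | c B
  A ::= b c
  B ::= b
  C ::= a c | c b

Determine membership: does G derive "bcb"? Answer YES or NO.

CNF form of G:
  S -> T0 C | T0 X3 | T1 B | b
  A -> T0 T1
  B -> b
  C -> T1 T0 | T2 T1
  T0 -> b
  T1 -> c
  T2 -> a
  X3 -> A S

Fill CYK table bottom-up:
  [0..0]={B,S,T0}  "b"  orig:{B,S}
  [1..1]={T1}  "c"  orig:{}
  [2..2]={B,S,T0}  "b"  orig:{B,S}
  [0..1]={A}  "bc"
  [1..2]={C,S}  "cb"
  [0..2]={S,X3}  "bcb"  orig:{S}

S ∈ T[0,2] ⇒ YES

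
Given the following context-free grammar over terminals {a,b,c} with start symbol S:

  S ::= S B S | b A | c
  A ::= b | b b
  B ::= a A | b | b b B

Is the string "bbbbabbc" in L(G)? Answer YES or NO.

CNF form of G:
  S -> S X3 | T0 A | c
  A -> T0 T0 | b
  B -> T0 X2 | T1 A | b
  T0 -> b
  T1 -> a
  X2 -> T0 B
  X3 -> B S

CYK fill:
  cell(0,0) b: {A,B,T0}  orig:{A,B}
  cell(1,1) b: {A,B,T0}  orig:{A,B}
  cell(2,2) b: {A,B,T0}  orig:{A,B}
  cell(3,3) b: {A,B,T0}  orig:{A,B}
  cell(4,4) a: {T1}  orig:{}
  cell(5,5) b: {A,B,T0}  orig:{A,B}
  cell(6,6) b: {A,B,T0}  orig:{A,B}
  cell(7,7) c: {S}
  cell(0,1) bb: {A,S,X2}  orig:{A,S}
  cell(1,2) bb: {A,S,X2}  orig:{A,S}
  cell(2,3) bb: {A,S,X2}  orig:{A,S}
  cell(3,4) ba: ∅
  cell(4,5) ab: {B}
  cell(5,6) bb: {A,S,X2}  orig:{A,S}
  cell(6,7) bc: {X3}  orig:{}
  cell(0,2) bbb: {B,S,X3}  orig:{B,S}
  cell(1,3) bbb: {B,S,X3}  orig:{B,S}
  cell(2,4) bba: ∅
  cell(3,5) bab: {X2}  orig:{}
  cell(4,6) abb: {B}
  cell(5,7) bbc: ∅
  cell(0,3) bbbb: {X2,X3}  orig:{}
  cell(1,4) bbba: ∅
  cell(2,5) bbab: {B}
  cell(3,6) babb: {X2}  orig:{}
  cell(4,7) abbc: {X3}  orig:{}
  cell(0,4) bbbba: ∅
  cell(1,5) bbbab: {X2}  orig:{}
  cell(2,6) bbabb: {B}
  cell(3,7) babbc: ∅
  cell(0,5) bbbbab: {B}
  cell(1,6) bbbabb: {X2}  orig:{}
  cell(2,7) bbabbc: {S,X3}  orig:{S}
  cell(0,6) bbbbabb: {B}
  cell(1,7) bbbabbc: {S,X3}  orig:{S}
  cell(0,7) bbbbabbc: {S,X3}  orig:{S}

S ∈ T[0,7] ⇒ YES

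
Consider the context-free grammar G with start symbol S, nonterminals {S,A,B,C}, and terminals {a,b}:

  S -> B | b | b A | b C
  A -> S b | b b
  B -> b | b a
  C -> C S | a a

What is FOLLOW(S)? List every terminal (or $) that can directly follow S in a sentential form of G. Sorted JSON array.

Compute FIRST by fixpoint:
iter 1:
  A via A→b b: +{b}
  B via B→b: +{b}
  C via C→a a: +{a}
  S via S→B: +{b}
  FIRST(S)={b}  FIRST(A)={b}  FIRST(B)={b}  FIRST(C)={a}
iter 2: (no change)
  FIRST(S)={b}  FIRST(A)={b}  FIRST(B)={b}  FIRST(C)={a}

FOLLOW iteration:
initialize: $ ∈ FOLLOW(S)
round 1:
  A→S b: FOLLOW(S) ⊇ FIRST(b) = {b}; new: +{b}
  C→C S: FOLLOW(C) ⊇ FIRST(S) = {b}; new: +{b}
  S→B: FOLLOW(B) ⊇ FOLLOW(S) ⊇ {$,b}; new: +{$,b}
  S→b A: FOLLOW(A) ⊇ FOLLOW(S) ⊇ {$,b}; new: +{$,b}
  S→b C: FOLLOW(C) ⊇ FOLLOW(S) ⊇ {$,b}; new: +{$}
  FOLLOW(S)={$,b}  FOLLOW(A)={$,b}  FOLLOW(B)={$,b}  FOLLOW(C)={$,b}
round 2: (stable)
  FOLLOW(S)={$,b}  FOLLOW(A)={$,b}  FOLLOW(B)={$,b}  FOLLOW(C)={$,b}

FOLLOW(S) = ["$", "b"]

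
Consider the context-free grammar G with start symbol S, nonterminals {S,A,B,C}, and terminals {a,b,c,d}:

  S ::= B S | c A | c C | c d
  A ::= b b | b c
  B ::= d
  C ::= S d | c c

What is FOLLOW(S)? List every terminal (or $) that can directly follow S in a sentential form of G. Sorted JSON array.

FIRST iteration:
pass 1:
  A via A→b b: +{b}
  B via B→d: +{d}
  C via C→c c: +{c}
  S via S→B S: +{d}
  S via S→c A: +{c}
  FIRST(S)={c,d}  FIRST(A)={b}  FIRST(B)={d}  FIRST(C)={c}
pass 2:
  C via C→S d: +{d}
  FIRST(S)={c,d}  FIRST(A)={b}  FIRST(B)={d}  FIRST(C)={c,d}
pass 3: (no change)
  FIRST(S)={c,d}  FIRST(A)={b}  FIRST(B)={d}  FIRST(C)={c,d}

Compute FOLLOW by fixpoint:
FOLLOW(S) := {$}
[1]
  C→S d: FOLLOW(S) ⊇ FIRST(d) = {d}; new: +{d}
  S→B S: FOLLOW(B) ⊇ FIRST(S) = {c,d}; new: +{c,d}
  S→c A: FOLLOW(A) ⊇ FOLLOW(S) ⊇ {$,d}; new: +{$,d}
  S→c C: FOLLOW(C) ⊇ FOLLOW(S) ⊇ {$,d}; new: +{$,d}
  S: {$,d}  A: {$,d}  B: {c,d}  C: {$,d}
[2] (no change)
  S: {$,d}  A: {$,d}  B: {c,d}  C: {$,d}

FOLLOW(S) = ["$", "d"]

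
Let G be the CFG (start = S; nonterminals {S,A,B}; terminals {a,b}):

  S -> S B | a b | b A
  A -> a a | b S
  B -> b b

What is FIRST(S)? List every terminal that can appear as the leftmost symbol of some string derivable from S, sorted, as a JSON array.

Compute FIRST by fixpoint:
round 1:
  A via A→a a: +{a}
  A via A→b S: +{b}
  B via B→b b: +{b}
  S via S→a b: +{a}
  S via S→b A: +{b}
  S: {a,b}  A: {a,b}  B: {b}
round 2: done
  S: {a,b}  A: {a,b}  B: {b}

FIRST(S) = ["a", "b"]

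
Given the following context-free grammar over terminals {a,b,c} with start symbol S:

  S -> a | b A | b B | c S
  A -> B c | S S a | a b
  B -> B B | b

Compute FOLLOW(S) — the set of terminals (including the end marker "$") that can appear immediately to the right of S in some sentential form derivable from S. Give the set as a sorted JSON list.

FIRST sets, iterate to fixpoint:
iter 1:
  A via A→a b: +{a}
  B via B→b: +{b}
  S via S→a: +{a}
  S via S→b A: +{b}
  S via S→c S: +{c}
  FIRST(S)={a,b,c}  FIRST(A)={a}  FIRST(B)={b}
iter 2:
  A via A→B c: +{b}
  A via A→S S a: +{c}
  FIRST(S)={a,b,c}  FIRST(A)={a,b,c}  FIRST(B)={b}
iter 3: (no change)
  FIRST(S)={a,b,c}  FIRST(A)={a,b,c}  FIRST(B)={b}

FOLLOW sets:
seed FOLLOW(S) with $
iter 1:
  A→B c: FOLLOW(B) ⊇ FIRST(c) = {c}; new: +{c}
  A→S S a: FOLLOW(S) ⊇ FIRST(S) = {a,b,c}; new: +{a,b,c}
  B→B B: FOLLOW(B) ⊇ FIRST(B) = {b}; new: +{b}
  S→b A: FOLLOW(A) ⊇ FOLLOW(S) ⊇ {$,a,b,c}; new: +{$,a,b,c}
  S→b B: FOLLOW(B) ⊇ FOLLOW(S) ⊇ {$,a,b,c}; new: +{$,a}
  S: {$,a,b,c}  A: {$,a,b,c}  B: {$,a,b,c}
iter 2: (no change)
  S: {$,a,b,c}  A: {$,a,b,c}  B: {$,a,b,c}

FOLLOW(S) = ["$", "a", "b", "c"]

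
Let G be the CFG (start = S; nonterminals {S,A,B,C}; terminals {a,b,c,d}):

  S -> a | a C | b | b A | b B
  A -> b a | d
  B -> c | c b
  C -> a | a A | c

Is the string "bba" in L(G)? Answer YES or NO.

Convert to CNF:
  S -> T0 A | T0 B | T1 C | a | b
  A -> T0 T1 | d
  B -> T2 T0 | c
  C -> T1 A | a | c
  T0 -> b
  T1 -> a
  T2 -> c

CYK fill:
  [0..0]={S,T0}  "b"  orig:{S}
  [1..1]={S,T0}  "b"  orig:{S}
  [2..2]={C,S,T1}  "a"  orig:{C,S}
  [0..1]=∅  "bb"
  [1..2]={A}  "ba"
  [0..2]={S}  "bba"

S ∈ T[0,2] ⇒ YES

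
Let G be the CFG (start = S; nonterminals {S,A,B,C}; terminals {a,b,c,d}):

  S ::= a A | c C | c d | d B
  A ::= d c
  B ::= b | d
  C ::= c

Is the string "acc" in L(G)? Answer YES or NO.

CNF form of G:
  S -> T0 B | T1 C | T1 T0 | T2 A
  A -> T0 T1
  B -> b | d
  C -> c
  T0 -> d
  T1 -> c
  T2 -> a

Fill CYK table bottom-up:
  [0..0]={T2}  "a"  orig:{}
  [1..1]={C,T1}  "c"  orig:{C}
  [2..2]={C,T1}  "c"  orig:{C}
  [0..1]=∅  "ac"
  [1..2]={S}  "cc"
  [0..2]=∅  "acc"

S ∉ T[0,2] ⇒ NO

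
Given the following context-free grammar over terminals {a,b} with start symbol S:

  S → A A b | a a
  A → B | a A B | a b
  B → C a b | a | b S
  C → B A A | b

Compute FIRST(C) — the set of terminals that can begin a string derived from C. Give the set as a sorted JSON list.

Compute FIRST by fixpoint:
round 1:
  A via A→a A B: +{a}
  B via B→a: +{a}
  B via B→b S: +{b}
  C via C→B A A: +{a,b}
  S via S→A A b: +{a}
  FIRST[S]={a}  FIRST[A]={a}  FIRST[B]={a,b}  FIRST[C]={a,b}
round 2:
  A via A→B: +{b}
  S via S→A A b: +{b}
  FIRST[S]={a,b}  FIRST[A]={a,b}  FIRST[B]={a,b}  FIRST[C]={a,b}
round 3: (no change)
  FIRST[S]={a,b}  FIRST[A]={a,b}  FIRST[B]={a,b}  FIRST[C]={a,b}

FIRST(C) = ["a", "b"]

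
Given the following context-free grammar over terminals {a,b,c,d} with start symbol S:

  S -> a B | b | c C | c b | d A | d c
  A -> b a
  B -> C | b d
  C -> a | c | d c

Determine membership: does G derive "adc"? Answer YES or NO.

CNF form of G:
  S -> T1 B | T2 A | T2 T3 | T3 C | T3 T0 | b
  A -> T0 T1
  B -> T0 T2 | T2 T3 | a | c
  C -> T2 T3 | a | c
  T0 -> b
  T1 -> a
  T2 -> d
  T3 -> c

CYK table (by increasing span):
  [0..0]={B,C,T1}  "a"  orig:{B,C}
  [1..1]={T2}  "d"  orig:{}
  [2..2]={B,C,T3}  "c"  orig:{B,C}
  [0..1]=∅  "ad"
  [1..2]={B,C,S}  "dc"
  [0..2]={S}  "adc"

S ∈ T[0,2] ⇒ YES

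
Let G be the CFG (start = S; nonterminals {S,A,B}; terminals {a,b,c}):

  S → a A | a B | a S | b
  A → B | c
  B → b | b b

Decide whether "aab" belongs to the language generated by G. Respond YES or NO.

Convert to CNF:
  S -> T1 A | T1 B | T1 S | b
  A -> T0 T0 | b | c
  B -> T0 T0 | b
  T0 -> b
  T1 -> a

Fill CYK table bottom-up:
  [0..0]={T1}  "a"  orig:{}
  [1..1]={T1}  "a"  orig:{}
  [2..2]={A,B,S,T0}  "b"  orig:{A,B,S}
  [0..1]=∅  "aa"
  [1..2]={S}  "ab"
  [0..2]={S}  "aab"

S ∈ T[0,2] ⇒ YES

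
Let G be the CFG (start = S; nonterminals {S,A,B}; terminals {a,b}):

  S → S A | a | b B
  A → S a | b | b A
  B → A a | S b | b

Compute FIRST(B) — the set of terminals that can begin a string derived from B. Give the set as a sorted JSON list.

FIRST sets, iterate to fixpoint:
[1]
  A via A→b: +{b}
  B via B→A a: +{b}
  S via S→a: +{a}
  S via S→b B: +{b}
  FIRST[S]={a,b}  FIRST[A]={b}  FIRST[B]={b}
[2]
  A via A→S a: +{a}
  B via B→A a: +{a}
  FIRST[S]={a,b}  FIRST[A]={a,b}  FIRST[B]={a,b}
[3] (stable)
  FIRST[S]={a,b}  FIRST[A]={a,b}  FIRST[B]={a,b}

FIRST(B) = ["a", "b"]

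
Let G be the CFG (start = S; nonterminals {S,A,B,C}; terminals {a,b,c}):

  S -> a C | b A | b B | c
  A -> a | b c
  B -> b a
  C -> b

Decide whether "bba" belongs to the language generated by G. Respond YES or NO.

Convert to CNF:
  S -> T0 A | T0 B | T2 C | c
  A -> T0 T1 | a
  B -> T0 T2
  C -> b
  T0 -> b
  T1 -> c
  T2 -> a

CYK table (by increasing span):
  cell(0,0) b: {C,T0}  orig:{C}
  cell(1,1) b: {C,T0}  orig:{C}
  cell(2,2) a: {A,T2}  orig:{A}
  cell(0,1) bb: ∅
  cell(1,2) ba: {B,S}
  cell(0,2) bba: {S}

S ∈ T[0,2] ⇒ YES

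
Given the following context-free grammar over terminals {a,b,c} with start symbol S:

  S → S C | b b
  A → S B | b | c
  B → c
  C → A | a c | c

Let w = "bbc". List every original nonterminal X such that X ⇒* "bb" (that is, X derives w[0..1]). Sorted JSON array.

CNF form of G:
  S -> S C | T2 T2
  A -> S B | b | c
  B -> c
  C -> S B | T0 T1 | b | c
  T0 -> a
  T1 -> c
  T2 -> b

CYK table (by increasing span) — only the sub-triangle for w[0..1]:
  T[0,0] 'b' = {A,C,T2}  orig:{A,C}
  T[1,1] 'b' = {A,C,T2}  orig:{A,C}
  T[0,1] 'bb' = {S}

Original NTs in T[0,1] deriving "bb": ["S"]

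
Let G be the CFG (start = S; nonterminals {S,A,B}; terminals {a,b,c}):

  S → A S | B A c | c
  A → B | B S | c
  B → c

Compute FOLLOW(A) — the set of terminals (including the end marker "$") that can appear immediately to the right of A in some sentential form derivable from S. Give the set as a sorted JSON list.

FIRST sets, iterate to fixpoint:
iter 1:
  A via A→c: +{c}
  B via B→c: +{c}
  S via S→A S: +{c}
  S: {c}  A: {c}  B: {c}
iter 2: done
  S: {c}  A: {c}  B: {c}

FOLLOW iteration:
initialize: $ ∈ FOLLOW(S)
[1]
  A→B S: FOLLOW(B) ⊇ FIRST(S) = {c}; new: +{c}
  S→A S: FOLLOW(A) ⊇ FIRST(S) = {c}; new: +{c}
  S: {$}  A: {c}  B: {c}
[2]
  A→B S: FOLLOW(S) ⊇ FOLLOW(A) ⊇ {c}; new: +{c}
  S: {$,c}  A: {c}  B: {c}
[3] (stable)
  S: {$,c}  A: {c}  B: {c}

FOLLOW(A) = ["c"]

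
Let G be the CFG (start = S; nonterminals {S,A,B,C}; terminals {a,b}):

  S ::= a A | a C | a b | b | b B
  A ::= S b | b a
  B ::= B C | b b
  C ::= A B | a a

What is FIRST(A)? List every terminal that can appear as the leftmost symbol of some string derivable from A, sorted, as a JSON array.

FIRST iteration:
pass 1:
  A via A→b a: +{b}
  B via B→b b: +{b}
  C via C→A B: +{b}
  C via C→a a: +{a}
  S via S→a A: +{a}
  S via S→b: +{b}
  S: {a,b}  A: {b}  B: {b}  C: {a,b}
pass 2:
  A via A→S b: +{a}
  S: {a,b}  A: {a,b}  B: {b}  C: {a,b}
pass 3: (stable)
  S: {a,b}  A: {a,b}  B: {b}  C: {a,b}

FIRST(A) = ["a", "b"]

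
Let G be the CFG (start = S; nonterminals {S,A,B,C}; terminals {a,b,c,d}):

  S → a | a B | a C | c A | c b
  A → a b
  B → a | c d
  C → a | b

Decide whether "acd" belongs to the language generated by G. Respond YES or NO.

CNF form of G:
  S -> T0 B | T0 C | T2 A | T2 T1 | a
  A -> T0 T1
  B -> T2 T3 | a
  C -> a | b
  T0 -> a
  T1 -> b
  T2 -> c
  T3 -> d

Fill CYK table bottom-up:
  cell(0,0) a: {B,C,S,T0}  orig:{B,C,S}
  cell(1,1) c: {T2}  orig:{}
  cell(2,2) d: {T3}  orig:{}
  cell(0,1) ac: ∅
  cell(1,2) cd: {B}
  cell(0,2) acd: {S}

S ∈ T[0,2] ⇒ YES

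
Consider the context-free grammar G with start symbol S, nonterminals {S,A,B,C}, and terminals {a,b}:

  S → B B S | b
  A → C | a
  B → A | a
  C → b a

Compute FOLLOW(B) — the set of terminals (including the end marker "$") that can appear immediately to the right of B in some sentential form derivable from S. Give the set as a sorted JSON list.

FIRST iteration:
iter 1:
  A via A→a: +{a}
  B via B→A: +{a}
  C via C→b a: +{b}
  S via S→B B S: +{a}
  S via S→b: +{b}
  S: {a,b}  A: {a}  B: {a}  C: {b}
iter 2:
  A via A→C: +{b}
  B via B→A: +{b}
  S: {a,b}  A: {a,b}  B: {a,b}  C: {b}
iter 3: (no change)
  S: {a,b}  A: {a,b}  B: {a,b}  C: {b}

FOLLOW sets:
seed FOLLOW(S) with $
iter 1:
  S→B B S: FOLLOW(B) ⊇ FIRST(B) = {a,b}; new: +{a,b}
  FOLLOW(S)={$}  FOLLOW(A)={}  FOLLOW(B)={a,b}  FOLLOW(C)={}
iter 2:
  B→A: FOLLOW(A) ⊇ FOLLOW(B) ⊇ {a,b}; new: +{a,b}
  FOLLOW(S)={$}  FOLLOW(A)={a,b}  FOLLOW(B)={a,b}  FOLLOW(C)={}
iter 3:
  A→C: FOLLOW(C) ⊇ FOLLOW(A) ⊇ {a,b}; new: +{a,b}
  FOLLOW(S)={$}  FOLLOW(A)={a,b}  FOLLOW(B)={a,b}  FOLLOW(C)={a,b}
iter 4: (stable)
  FOLLOW(S)={$}  FOLLOW(A)={a,b}  FOLLOW(B)={a,b}  FOLLOW(C)={a,b}

FOLLOW(B) = ["a", "b"]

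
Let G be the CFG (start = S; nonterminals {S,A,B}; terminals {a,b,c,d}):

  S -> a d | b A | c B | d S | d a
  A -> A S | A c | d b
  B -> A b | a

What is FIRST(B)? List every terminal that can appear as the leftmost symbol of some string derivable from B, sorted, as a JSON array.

FIRST sets, iterate to fixpoint:
round 1:
  A via A→d b: +{d}
  B via B→A b: +{d}
  B via B→a: +{a}
  S via S→a d: +{a}
  S via S→b A: +{b}
  S via S→c B: +{c}
  S via S→d S: +{d}
  FIRST(S)={a,b,c,d}  FIRST(A)={d}  FIRST(B)={a,d}
round 2: — fixpoint
  FIRST(S)={a,b,c,d}  FIRST(A)={d}  FIRST(B)={a,d}

FIRST(B) = ["a", "d"]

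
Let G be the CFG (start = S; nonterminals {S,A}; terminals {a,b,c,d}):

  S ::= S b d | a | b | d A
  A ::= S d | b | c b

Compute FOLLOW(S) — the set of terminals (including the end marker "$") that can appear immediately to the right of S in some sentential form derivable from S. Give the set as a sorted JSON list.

Compute FIRST by fixpoint:
round 1:
  A via A→b: +{b}
  A via A→c b: +{c}
  S via S→a: +{a}
  S via S→b: +{b}
  S via S→d A: +{d}
  S: {a,b,d}  A: {b,c}
round 2:
  A via A→S d: +{a,d}
  S: {a,b,d}  A: {a,b,c,d}
round 3: — fixpoint
  S: {a,b,d}  A: {a,b,c,d}

FOLLOW sets:
initialize: $ ∈ FOLLOW(S)
round 1:
  A→S d: FOLLOW(S) ⊇ FIRST(d) = {d}; new: +{d}
  S→S b d: FOLLOW(S) ⊇ FIRST(b) = {b}; new: +{b}
  S→d A: FOLLOW(A) ⊇ FOLLOW(S) ⊇ {$,b,d}; new: +{$,b,d}
  S: {$,b,d}  A: {$,b,d}
round 2: — fixpoint
  S: {$,b,d}  A: {$,b,d}

FOLLOW(S) = ["$", "b", "d"]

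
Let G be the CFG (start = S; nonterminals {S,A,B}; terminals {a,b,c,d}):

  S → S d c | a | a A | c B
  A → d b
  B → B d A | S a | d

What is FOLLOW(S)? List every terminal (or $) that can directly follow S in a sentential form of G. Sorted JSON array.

FIRST iteration:
[1]
  A via A→d b: +{d}
  B via B→d: +{d}
  S via S→a: +{a}
  S via S→c B: +{c}
  FIRST[S]={a,c}  FIRST[A]={d}  FIRST[B]={d}
[2]
  B via B→S a: +{a,c}
  FIRST[S]={a,c}  FIRST[A]={d}  FIRST[B]={a,c,d}
[3] — fixpoint
  FIRST[S]={a,c}  FIRST[A]={d}  FIRST[B]={a,c,d}

FOLLOW sets:
FOLLOW(S) := {$}
iter 1:
  B→B d A: FOLLOW(B) ⊇ FIRST(d) = {d}; new: +{d}
  B→B d A: FOLLOW(A) ⊇ FOLLOW(B) ⊇ {d}; new: +{d}
  B→S a: FOLLOW(S) ⊇ FIRST(a) = {a}; new: +{a}
  S→S d c: FOLLOW(S) ⊇ FIRST(d) = {d}; new: +{d}
  S→a A: FOLLOW(A) ⊇ FOLLOW(S) ⊇ {$,a,d}; new: +{$,a}
  S→c B: FOLLOW(B) ⊇ FOLLOW(S) ⊇ {$,a,d}; new: +{$,a}
  FOLLOW[S]={$,a,d}  FOLLOW[A]={$,a,d}  FOLLOW[B]={$,a,d}
iter 2: (stable)
  FOLLOW[S]={$,a,d}  FOLLOW[A]={$,a,d}  FOLLOW[B]={$,a,d}

FOLLOW(S) = ["$", "a", "d"]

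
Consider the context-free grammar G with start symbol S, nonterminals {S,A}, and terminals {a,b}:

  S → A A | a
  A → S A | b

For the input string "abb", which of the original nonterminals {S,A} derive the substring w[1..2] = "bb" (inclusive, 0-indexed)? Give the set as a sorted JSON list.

Convert to CNF:
  S -> A A | a
  A -> S A | b

CYK table (by increasing span) (cells [i..j] with 1 ≤ i ≤ j ≤ 2 only):
  T[1,1] 'b' = {A}
  T[2,2] 'b' = {A}
  T[1,2] 'bb' = {S}

Original NTs in T[1,2] deriving "bb": ["S"]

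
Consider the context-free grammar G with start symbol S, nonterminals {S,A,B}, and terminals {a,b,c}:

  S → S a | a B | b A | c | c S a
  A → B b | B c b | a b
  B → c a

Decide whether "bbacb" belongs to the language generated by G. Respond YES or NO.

CNF form of G:
  S -> S T2 | T0 A | T1 X4 | T2 B | c
  A -> B T0 | B X3 | T2 T0
  B -> T1 T2
  T0 -> b
  T1 -> c
  T2 -> a
  X3 -> T1 T0
  X4 -> S T2

CYK fill:
  cell(0,0) b: {T0}  orig:{}
  cell(1,1) b: {T0}  orig:{}
  cell(2,2) a: {T2}  orig:{}
  cell(3,3) c: {S,T1}  orig:{S}
  cell(4,4) b: {T0}  orig:{}
  cell(0,1) bb: ∅
  cell(1,2) ba: ∅
  cell(2,3) ac: ∅
  cell(3,4) cb: {X3}  orig:{}
  cell(0,2) bba: ∅
  cell(1,3) bac: ∅
  cell(2,4) acb: ∅
  cell(0,3) bbac: ∅
  cell(1,4) bacb: ∅
  cell(0,4) bbacb: ∅

S ∉ T[0,4] ⇒ NO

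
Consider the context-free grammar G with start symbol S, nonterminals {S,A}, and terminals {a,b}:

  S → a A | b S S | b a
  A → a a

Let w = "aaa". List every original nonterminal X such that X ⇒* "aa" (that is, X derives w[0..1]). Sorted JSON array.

Convert to CNF:
  S -> T0 A | T1 T0 | T1 X2
  A -> T0 T0
  T0 -> a
  T1 -> b
  X2 -> S S

CYK table (by increasing span), restricted to cells inside w[0..1]:
  [0..0]={T0}  "a"  orig:{}
  [1..1]={T0}  "a"  orig:{}
  [0..1]={A}  "aa"

Original NTs in T[0,1] deriving "aa": ["A"]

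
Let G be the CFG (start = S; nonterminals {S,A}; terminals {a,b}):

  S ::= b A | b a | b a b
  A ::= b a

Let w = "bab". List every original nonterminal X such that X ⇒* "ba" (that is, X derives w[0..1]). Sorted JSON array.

Convert to CNF:
  S -> T0 A | T0 T1 | T0 X2
  A -> T0 T1
  T0 -> b
  T1 -> a
  X2 -> T1 T0

Fill CYK table bottom-up, restricted to cells inside w[0..1]:
  T[0,0] 'b' = {T0}  orig:{}
  T[1,1] 'a' = {T1}  orig:{}
  T[0,1] 'ba' = {A,S}

Original NTs in T[0,1] deriving "ba": ["A", "S"]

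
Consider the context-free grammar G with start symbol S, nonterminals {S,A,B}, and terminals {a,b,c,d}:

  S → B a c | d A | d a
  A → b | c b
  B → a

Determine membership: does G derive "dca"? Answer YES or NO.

CNF form of G:
  S -> B X4 | T3 A | T3 T2
  A -> T0 T1 | b
  B -> a
  T0 -> c
  T1 -> b
  T2 -> a
  T3 -> d
  X4 -> T2 T0

CYK table (by increasing span):
  cell(0,0) d: {T3}  orig:{}
  cell(1,1) c: {T0}  orig:{}
  cell(2,2) a: {B,T2}  orig:{B}
  cell(0,1) dc: ∅
  cell(1,2) ca: ∅
  cell(0,2) dca: ∅

S ∉ T[0,2] ⇒ NO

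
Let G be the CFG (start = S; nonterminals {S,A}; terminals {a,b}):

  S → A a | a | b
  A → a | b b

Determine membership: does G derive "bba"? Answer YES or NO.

Convert to CNF:
  S -> A T1 | a | b
  A -> T0 T0 | a
  T0 -> b
  T1 -> a

CYK fill:
  T[0,0] 'b' = {S,T0}  orig:{S}
  T[1,1] 'b' = {S,T0}  orig:{S}
  T[2,2] 'a' = {A,S,T1}  orig:{A,S}
  T[0,1] 'bb' = {A}
  T[1,2] 'ba' = ∅
  T[0,2] 'bba' = {S}

S ∈ T[0,2] ⇒ YES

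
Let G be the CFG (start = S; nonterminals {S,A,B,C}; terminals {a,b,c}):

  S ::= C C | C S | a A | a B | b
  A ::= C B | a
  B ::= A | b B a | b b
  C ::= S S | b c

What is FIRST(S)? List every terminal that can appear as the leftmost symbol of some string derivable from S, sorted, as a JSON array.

Compute FIRST by fixpoint:
round 1:
  A via A→a: +{a}
  B via B→A: +{a}
  B via B→b B a: +{b}
  C via C→b c: +{b}
  S via S→C C: +{b}
  S via S→a A: +{a}
  FIRST[S]={a,b}  FIRST[A]={a}  FIRST[B]={a,b}  FIRST[C]={b}
round 2:
  A via A→C B: +{b}
  C via C→S S: +{a}
  FIRST[S]={a,b}  FIRST[A]={a,b}  FIRST[B]={a,b}  FIRST[C]={a,b}
round 3: (no change)
  FIRST[S]={a,b}  FIRST[A]={a,b}  FIRST[B]={a,b}  FIRST[C]={a,b}

FIRST(S) = ["a", "b"]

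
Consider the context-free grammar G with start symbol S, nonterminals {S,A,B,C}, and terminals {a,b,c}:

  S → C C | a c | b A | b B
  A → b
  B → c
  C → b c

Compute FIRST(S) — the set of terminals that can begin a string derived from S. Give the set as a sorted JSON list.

Compute FIRST by fixpoint:
round 1:
  A via A→b: +{b}
  B via B→c: +{c}
  C via C→b c: +{b}
  S via S→C C: +{b}
  S via S→a c: +{a}
  S: {a,b}  A: {b}  B: {c}  C: {b}
round 2: (stable)
  S: {a,b}  A: {b}  B: {c}  C: {b}

FIRST(S) = ["a", "b"]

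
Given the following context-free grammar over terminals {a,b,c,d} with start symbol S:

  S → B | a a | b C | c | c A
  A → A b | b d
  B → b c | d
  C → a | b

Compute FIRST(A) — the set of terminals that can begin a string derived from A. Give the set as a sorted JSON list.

FIRST iteration:
[1]
  A via A→b d: +{b}
  B via B→b c: +{b}
  B via B→d: +{d}
  C via C→a: +{a}
  C via C→b: +{b}
  S via S→B: +{b,d}
  S via S→a a: +{a}
  S via S→c: +{c}
  FIRST[S]={a,b,c,d}  FIRST[A]={b}  FIRST[B]={b,d}  FIRST[C]={a,b}
[2] done
  FIRST[S]={a,b,c,d}  FIRST[A]={b}  FIRST[B]={b,d}  FIRST[C]={a,b}

FIRST(A) = ["b"]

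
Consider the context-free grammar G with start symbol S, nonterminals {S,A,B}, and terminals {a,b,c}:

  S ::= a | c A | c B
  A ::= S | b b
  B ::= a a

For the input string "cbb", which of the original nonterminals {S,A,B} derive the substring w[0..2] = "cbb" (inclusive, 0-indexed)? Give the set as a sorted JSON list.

CNF form of G:
  S -> T1 A | T1 B | a
  A -> T0 T0 | T1 A | T1 B | a
  B -> T2 T2
  T0 -> b
  T1 -> c
  T2 -> a

CYK table (by increasing span) (cells [i..j] with 0 ≤ i ≤ j ≤ 2 only):
  T[0,0] 'c' = {T1}  orig:{}
  T[1,1] 'b' = {T0}  orig:{}
  T[2,2] 'b' = {T0}  orig:{}
  T[0,1] 'cb' = ∅
  T[1,2] 'bb' = {A}
  T[0,2] 'cbb' = {A,S}

Original NTs in T[0,2] deriving "cbb": ["A", "S"]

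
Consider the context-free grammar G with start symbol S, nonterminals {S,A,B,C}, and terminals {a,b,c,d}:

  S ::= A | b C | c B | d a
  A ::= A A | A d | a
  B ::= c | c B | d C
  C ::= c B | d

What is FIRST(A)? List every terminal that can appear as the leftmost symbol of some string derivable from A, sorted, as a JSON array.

FIRST sets, iterate to fixpoint:
pass 1:
  A via A→a: +{a}
  B via B→c: +{c}
  B via B→d C: +{d}
  C via C→c B: +{c}
  C via C→d: +{d}
  S via S→A: +{a}
  S via S→b C: +{b}
  S via S→c B: +{c}
  S via S→d a: +{d}
  FIRST(S)={a,b,c,d}  FIRST(A)={a}  FIRST(B)={c,d}  FIRST(C)={c,d}
pass 2: (no change)
  FIRST(S)={a,b,c,d}  FIRST(A)={a}  FIRST(B)={c,d}  FIRST(C)={c,d}

FIRST(A) = ["a"]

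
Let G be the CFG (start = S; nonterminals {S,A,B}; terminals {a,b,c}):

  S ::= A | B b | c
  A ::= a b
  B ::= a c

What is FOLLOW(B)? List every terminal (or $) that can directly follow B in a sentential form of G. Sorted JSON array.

FIRST sets, iterate to fixpoint:
round 1:
  A via A→a b: +{a}
  B via B→a c: +{a}
  S via S→A: +{a}
  S via S→c: +{c}
  FIRST(S)={a,c}  FIRST(A)={a}  FIRST(B)={a}
round 2: (no change)
  FIRST(S)={a,c}  FIRST(A)={a}  FIRST(B)={a}

FOLLOW sets:
initialize: $ ∈ FOLLOW(S)
[1]
  S→A: FOLLOW(A) ⊇ FOLLOW(S) ⊇ {$}; new: +{$}
  S→B b: FOLLOW(B) ⊇ FIRST(b) = {b}; new: +{b}
  FOLLOW(S)={$}  FOLLOW(A)={$}  FOLLOW(B)={b}
[2] — fixpoint
  FOLLOW(S)={$}  FOLLOW(A)={$}  FOLLOW(B)={b}

FOLLOW(B) = ["b"]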